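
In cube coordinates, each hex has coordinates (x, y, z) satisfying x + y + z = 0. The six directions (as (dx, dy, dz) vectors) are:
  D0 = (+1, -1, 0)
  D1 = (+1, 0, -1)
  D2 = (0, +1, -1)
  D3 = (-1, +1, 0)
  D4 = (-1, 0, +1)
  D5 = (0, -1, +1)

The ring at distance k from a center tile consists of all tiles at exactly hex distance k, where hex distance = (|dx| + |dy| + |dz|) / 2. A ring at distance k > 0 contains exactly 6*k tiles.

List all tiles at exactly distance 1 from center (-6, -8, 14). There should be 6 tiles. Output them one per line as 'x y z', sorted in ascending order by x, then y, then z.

Walk ring at distance 1 from (-6, -8, 14):
Start at center + D4*1 = (-7, -8, 15)
  hex 0: (-7, -8, 15)
  hex 1: (-6, -9, 15)
  hex 2: (-5, -9, 14)
  hex 3: (-5, -8, 13)
  hex 4: (-6, -7, 13)
  hex 5: (-7, -7, 14)
Sorted: 6 hexes.

Answer: -7 -8 15
-7 -7 14
-6 -9 15
-6 -7 13
-5 -9 14
-5 -8 13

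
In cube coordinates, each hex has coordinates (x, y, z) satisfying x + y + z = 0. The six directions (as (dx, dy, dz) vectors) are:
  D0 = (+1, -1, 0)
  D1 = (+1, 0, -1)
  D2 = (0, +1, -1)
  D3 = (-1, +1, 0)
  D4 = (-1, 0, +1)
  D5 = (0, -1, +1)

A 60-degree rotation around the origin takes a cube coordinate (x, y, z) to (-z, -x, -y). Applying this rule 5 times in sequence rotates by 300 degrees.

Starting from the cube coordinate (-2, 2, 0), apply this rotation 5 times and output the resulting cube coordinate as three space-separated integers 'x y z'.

Answer: -2 0 2

Derivation:
Start: (-2, 2, 0)
Step 1: (-2, 2, 0) -> (-(0), -(-2), -(2)) = (0, 2, -2)
Step 2: (0, 2, -2) -> (-(-2), -(0), -(2)) = (2, 0, -2)
Step 3: (2, 0, -2) -> (-(-2), -(2), -(0)) = (2, -2, 0)
Step 4: (2, -2, 0) -> (-(0), -(2), -(-2)) = (0, -2, 2)
Step 5: (0, -2, 2) -> (-(2), -(0), -(-2)) = (-2, 0, 2)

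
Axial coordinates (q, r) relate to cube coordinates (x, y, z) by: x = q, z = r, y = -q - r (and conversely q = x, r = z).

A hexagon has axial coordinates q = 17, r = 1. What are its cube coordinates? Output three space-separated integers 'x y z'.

Answer: 17 -18 1

Derivation:
x = q = 17
z = r = 1
y = -x - z = -(17) - (1) = -18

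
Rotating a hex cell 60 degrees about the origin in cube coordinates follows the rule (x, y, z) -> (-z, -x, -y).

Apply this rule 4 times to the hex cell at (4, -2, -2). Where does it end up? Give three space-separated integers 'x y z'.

Start: (4, -2, -2)
Step 1: (4, -2, -2) -> (-(-2), -(4), -(-2)) = (2, -4, 2)
Step 2: (2, -4, 2) -> (-(2), -(2), -(-4)) = (-2, -2, 4)
Step 3: (-2, -2, 4) -> (-(4), -(-2), -(-2)) = (-4, 2, 2)
Step 4: (-4, 2, 2) -> (-(2), -(-4), -(2)) = (-2, 4, -2)

Answer: -2 4 -2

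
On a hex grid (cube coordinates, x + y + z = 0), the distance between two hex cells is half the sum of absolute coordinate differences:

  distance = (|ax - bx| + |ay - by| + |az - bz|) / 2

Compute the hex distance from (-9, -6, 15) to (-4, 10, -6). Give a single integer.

Answer: 21

Derivation:
|ax - bx| = |-9 - (-4)| = 5
|ay - by| = |-6 - 10| = 16
|az - bz| = |15 - (-6)| = 21
distance = (5 + 16 + 21) / 2 = 42 / 2 = 21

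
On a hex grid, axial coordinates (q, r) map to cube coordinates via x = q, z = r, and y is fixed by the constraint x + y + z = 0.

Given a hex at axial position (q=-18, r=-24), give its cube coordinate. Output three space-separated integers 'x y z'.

x = q = -18
z = r = -24
y = -x - z = -(-18) - (-24) = 42

Answer: -18 42 -24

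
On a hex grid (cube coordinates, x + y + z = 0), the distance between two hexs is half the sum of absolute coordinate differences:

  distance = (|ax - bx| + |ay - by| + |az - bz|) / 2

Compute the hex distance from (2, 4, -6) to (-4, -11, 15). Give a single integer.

|ax - bx| = |2 - (-4)| = 6
|ay - by| = |4 - (-11)| = 15
|az - bz| = |-6 - 15| = 21
distance = (6 + 15 + 21) / 2 = 42 / 2 = 21

Answer: 21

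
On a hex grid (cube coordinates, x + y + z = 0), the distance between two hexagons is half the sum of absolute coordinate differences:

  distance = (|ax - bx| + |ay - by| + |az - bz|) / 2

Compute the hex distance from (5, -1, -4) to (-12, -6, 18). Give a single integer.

Answer: 22

Derivation:
|ax - bx| = |5 - (-12)| = 17
|ay - by| = |-1 - (-6)| = 5
|az - bz| = |-4 - 18| = 22
distance = (17 + 5 + 22) / 2 = 44 / 2 = 22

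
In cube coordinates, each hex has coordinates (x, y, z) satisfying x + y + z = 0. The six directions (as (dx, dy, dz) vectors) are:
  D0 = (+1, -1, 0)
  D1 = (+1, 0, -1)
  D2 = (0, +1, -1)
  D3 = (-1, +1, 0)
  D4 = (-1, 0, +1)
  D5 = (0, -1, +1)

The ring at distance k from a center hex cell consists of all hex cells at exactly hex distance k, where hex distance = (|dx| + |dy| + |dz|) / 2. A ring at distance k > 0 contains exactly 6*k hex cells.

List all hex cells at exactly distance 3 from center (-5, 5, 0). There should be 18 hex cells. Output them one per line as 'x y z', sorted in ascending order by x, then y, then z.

Walk ring at distance 3 from (-5, 5, 0):
Start at center + D4*3 = (-8, 5, 3)
  hex 0: (-8, 5, 3)
  hex 1: (-7, 4, 3)
  hex 2: (-6, 3, 3)
  hex 3: (-5, 2, 3)
  hex 4: (-4, 2, 2)
  hex 5: (-3, 2, 1)
  hex 6: (-2, 2, 0)
  hex 7: (-2, 3, -1)
  hex 8: (-2, 4, -2)
  hex 9: (-2, 5, -3)
  hex 10: (-3, 6, -3)
  hex 11: (-4, 7, -3)
  hex 12: (-5, 8, -3)
  hex 13: (-6, 8, -2)
  hex 14: (-7, 8, -1)
  hex 15: (-8, 8, 0)
  hex 16: (-8, 7, 1)
  hex 17: (-8, 6, 2)
Sorted: 18 hexes.

Answer: -8 5 3
-8 6 2
-8 7 1
-8 8 0
-7 4 3
-7 8 -1
-6 3 3
-6 8 -2
-5 2 3
-5 8 -3
-4 2 2
-4 7 -3
-3 2 1
-3 6 -3
-2 2 0
-2 3 -1
-2 4 -2
-2 5 -3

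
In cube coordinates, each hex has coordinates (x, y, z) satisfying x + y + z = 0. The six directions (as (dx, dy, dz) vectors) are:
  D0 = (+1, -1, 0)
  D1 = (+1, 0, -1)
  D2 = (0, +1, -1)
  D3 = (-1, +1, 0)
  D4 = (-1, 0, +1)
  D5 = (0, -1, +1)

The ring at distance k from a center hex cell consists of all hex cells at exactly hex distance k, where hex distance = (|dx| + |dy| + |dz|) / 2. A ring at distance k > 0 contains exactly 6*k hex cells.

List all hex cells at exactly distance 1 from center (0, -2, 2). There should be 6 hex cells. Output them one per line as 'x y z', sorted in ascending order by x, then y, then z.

Answer: -1 -2 3
-1 -1 2
0 -3 3
0 -1 1
1 -3 2
1 -2 1

Derivation:
Walk ring at distance 1 from (0, -2, 2):
Start at center + D4*1 = (-1, -2, 3)
  hex 0: (-1, -2, 3)
  hex 1: (0, -3, 3)
  hex 2: (1, -3, 2)
  hex 3: (1, -2, 1)
  hex 4: (0, -1, 1)
  hex 5: (-1, -1, 2)
Sorted: 6 hexes.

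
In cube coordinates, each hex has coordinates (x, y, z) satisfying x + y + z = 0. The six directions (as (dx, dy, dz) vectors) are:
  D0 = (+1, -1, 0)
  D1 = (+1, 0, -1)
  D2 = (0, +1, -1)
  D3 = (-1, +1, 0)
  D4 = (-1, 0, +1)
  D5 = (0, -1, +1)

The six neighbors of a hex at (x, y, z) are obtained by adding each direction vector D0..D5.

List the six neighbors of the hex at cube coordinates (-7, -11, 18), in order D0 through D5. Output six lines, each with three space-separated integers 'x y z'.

Center: (-7, -11, 18). Add each direction:
  D0: (-7, -11, 18) + (1, -1, 0) = (-6, -12, 18)
  D1: (-7, -11, 18) + (1, 0, -1) = (-6, -11, 17)
  D2: (-7, -11, 18) + (0, 1, -1) = (-7, -10, 17)
  D3: (-7, -11, 18) + (-1, 1, 0) = (-8, -10, 18)
  D4: (-7, -11, 18) + (-1, 0, 1) = (-8, -11, 19)
  D5: (-7, -11, 18) + (0, -1, 1) = (-7, -12, 19)

Answer: -6 -12 18
-6 -11 17
-7 -10 17
-8 -10 18
-8 -11 19
-7 -12 19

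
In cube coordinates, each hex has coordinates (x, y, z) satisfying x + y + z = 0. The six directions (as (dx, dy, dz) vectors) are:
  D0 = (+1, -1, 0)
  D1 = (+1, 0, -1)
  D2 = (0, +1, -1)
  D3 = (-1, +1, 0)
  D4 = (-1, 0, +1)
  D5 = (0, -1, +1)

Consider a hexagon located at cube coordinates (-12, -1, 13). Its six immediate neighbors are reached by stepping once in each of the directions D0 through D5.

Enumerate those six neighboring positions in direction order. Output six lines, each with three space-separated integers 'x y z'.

Center: (-12, -1, 13). Add each direction:
  D0: (-12, -1, 13) + (1, -1, 0) = (-11, -2, 13)
  D1: (-12, -1, 13) + (1, 0, -1) = (-11, -1, 12)
  D2: (-12, -1, 13) + (0, 1, -1) = (-12, 0, 12)
  D3: (-12, -1, 13) + (-1, 1, 0) = (-13, 0, 13)
  D4: (-12, -1, 13) + (-1, 0, 1) = (-13, -1, 14)
  D5: (-12, -1, 13) + (0, -1, 1) = (-12, -2, 14)

Answer: -11 -2 13
-11 -1 12
-12 0 12
-13 0 13
-13 -1 14
-12 -2 14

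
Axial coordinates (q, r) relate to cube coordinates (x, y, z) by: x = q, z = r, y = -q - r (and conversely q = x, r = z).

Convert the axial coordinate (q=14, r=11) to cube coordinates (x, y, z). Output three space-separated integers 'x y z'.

x = q = 14
z = r = 11
y = -x - z = -(14) - (11) = -25

Answer: 14 -25 11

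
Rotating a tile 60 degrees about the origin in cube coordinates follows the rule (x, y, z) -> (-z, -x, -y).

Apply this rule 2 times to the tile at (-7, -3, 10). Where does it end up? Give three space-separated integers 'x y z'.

Answer: -3 10 -7

Derivation:
Start: (-7, -3, 10)
Step 1: (-7, -3, 10) -> (-(10), -(-7), -(-3)) = (-10, 7, 3)
Step 2: (-10, 7, 3) -> (-(3), -(-10), -(7)) = (-3, 10, -7)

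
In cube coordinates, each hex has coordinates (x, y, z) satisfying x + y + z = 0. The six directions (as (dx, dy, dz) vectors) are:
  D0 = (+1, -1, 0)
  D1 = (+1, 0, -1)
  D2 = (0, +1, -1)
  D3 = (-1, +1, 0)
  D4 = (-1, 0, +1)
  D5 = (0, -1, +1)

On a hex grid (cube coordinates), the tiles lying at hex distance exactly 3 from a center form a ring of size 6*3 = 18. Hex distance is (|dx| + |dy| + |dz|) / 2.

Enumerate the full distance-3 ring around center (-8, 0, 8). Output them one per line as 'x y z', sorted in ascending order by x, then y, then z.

Walk ring at distance 3 from (-8, 0, 8):
Start at center + D4*3 = (-11, 0, 11)
  hex 0: (-11, 0, 11)
  hex 1: (-10, -1, 11)
  hex 2: (-9, -2, 11)
  hex 3: (-8, -3, 11)
  hex 4: (-7, -3, 10)
  hex 5: (-6, -3, 9)
  hex 6: (-5, -3, 8)
  hex 7: (-5, -2, 7)
  hex 8: (-5, -1, 6)
  hex 9: (-5, 0, 5)
  hex 10: (-6, 1, 5)
  hex 11: (-7, 2, 5)
  hex 12: (-8, 3, 5)
  hex 13: (-9, 3, 6)
  hex 14: (-10, 3, 7)
  hex 15: (-11, 3, 8)
  hex 16: (-11, 2, 9)
  hex 17: (-11, 1, 10)
Sorted: 18 hexes.

Answer: -11 0 11
-11 1 10
-11 2 9
-11 3 8
-10 -1 11
-10 3 7
-9 -2 11
-9 3 6
-8 -3 11
-8 3 5
-7 -3 10
-7 2 5
-6 -3 9
-6 1 5
-5 -3 8
-5 -2 7
-5 -1 6
-5 0 5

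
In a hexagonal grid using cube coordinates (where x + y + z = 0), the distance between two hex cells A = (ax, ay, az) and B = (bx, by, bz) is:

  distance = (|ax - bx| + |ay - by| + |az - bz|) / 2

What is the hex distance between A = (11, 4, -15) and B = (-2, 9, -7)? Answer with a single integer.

Answer: 13

Derivation:
|ax - bx| = |11 - (-2)| = 13
|ay - by| = |4 - 9| = 5
|az - bz| = |-15 - (-7)| = 8
distance = (13 + 5 + 8) / 2 = 26 / 2 = 13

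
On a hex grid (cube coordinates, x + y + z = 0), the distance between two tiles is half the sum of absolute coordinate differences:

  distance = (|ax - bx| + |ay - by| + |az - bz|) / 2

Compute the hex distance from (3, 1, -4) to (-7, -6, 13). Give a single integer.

|ax - bx| = |3 - (-7)| = 10
|ay - by| = |1 - (-6)| = 7
|az - bz| = |-4 - 13| = 17
distance = (10 + 7 + 17) / 2 = 34 / 2 = 17

Answer: 17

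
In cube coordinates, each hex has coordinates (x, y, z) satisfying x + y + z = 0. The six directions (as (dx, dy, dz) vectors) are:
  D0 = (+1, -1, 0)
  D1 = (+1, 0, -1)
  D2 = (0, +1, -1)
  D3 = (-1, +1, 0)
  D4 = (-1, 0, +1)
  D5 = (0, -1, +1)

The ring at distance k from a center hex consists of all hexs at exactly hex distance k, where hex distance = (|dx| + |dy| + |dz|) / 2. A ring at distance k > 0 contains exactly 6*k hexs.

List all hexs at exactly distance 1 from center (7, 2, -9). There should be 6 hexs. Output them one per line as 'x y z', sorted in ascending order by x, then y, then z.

Answer: 6 2 -8
6 3 -9
7 1 -8
7 3 -10
8 1 -9
8 2 -10

Derivation:
Walk ring at distance 1 from (7, 2, -9):
Start at center + D4*1 = (6, 2, -8)
  hex 0: (6, 2, -8)
  hex 1: (7, 1, -8)
  hex 2: (8, 1, -9)
  hex 3: (8, 2, -10)
  hex 4: (7, 3, -10)
  hex 5: (6, 3, -9)
Sorted: 6 hexes.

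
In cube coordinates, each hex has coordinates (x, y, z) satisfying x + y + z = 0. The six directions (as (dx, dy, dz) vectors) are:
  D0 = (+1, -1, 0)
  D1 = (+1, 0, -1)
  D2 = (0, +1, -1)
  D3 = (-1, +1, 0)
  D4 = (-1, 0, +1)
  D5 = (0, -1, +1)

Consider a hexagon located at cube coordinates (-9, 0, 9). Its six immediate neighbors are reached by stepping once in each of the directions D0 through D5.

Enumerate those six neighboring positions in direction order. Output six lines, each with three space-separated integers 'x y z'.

Answer: -8 -1 9
-8 0 8
-9 1 8
-10 1 9
-10 0 10
-9 -1 10

Derivation:
Center: (-9, 0, 9). Add each direction:
  D0: (-9, 0, 9) + (1, -1, 0) = (-8, -1, 9)
  D1: (-9, 0, 9) + (1, 0, -1) = (-8, 0, 8)
  D2: (-9, 0, 9) + (0, 1, -1) = (-9, 1, 8)
  D3: (-9, 0, 9) + (-1, 1, 0) = (-10, 1, 9)
  D4: (-9, 0, 9) + (-1, 0, 1) = (-10, 0, 10)
  D5: (-9, 0, 9) + (0, -1, 1) = (-9, -1, 10)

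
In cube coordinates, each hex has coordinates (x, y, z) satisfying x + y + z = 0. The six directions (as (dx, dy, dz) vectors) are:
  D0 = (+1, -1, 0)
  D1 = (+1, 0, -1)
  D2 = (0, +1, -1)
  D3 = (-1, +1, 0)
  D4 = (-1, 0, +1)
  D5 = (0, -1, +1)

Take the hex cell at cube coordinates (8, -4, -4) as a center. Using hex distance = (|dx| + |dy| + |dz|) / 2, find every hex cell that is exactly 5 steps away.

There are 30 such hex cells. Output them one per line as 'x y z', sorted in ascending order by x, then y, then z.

Walk ring at distance 5 from (8, -4, -4):
Start at center + D4*5 = (3, -4, 1)
  hex 0: (3, -4, 1)
  hex 1: (4, -5, 1)
  hex 2: (5, -6, 1)
  hex 3: (6, -7, 1)
  hex 4: (7, -8, 1)
  hex 5: (8, -9, 1)
  hex 6: (9, -9, 0)
  hex 7: (10, -9, -1)
  hex 8: (11, -9, -2)
  hex 9: (12, -9, -3)
  hex 10: (13, -9, -4)
  hex 11: (13, -8, -5)
  hex 12: (13, -7, -6)
  hex 13: (13, -6, -7)
  hex 14: (13, -5, -8)
  hex 15: (13, -4, -9)
  hex 16: (12, -3, -9)
  hex 17: (11, -2, -9)
  hex 18: (10, -1, -9)
  hex 19: (9, 0, -9)
  hex 20: (8, 1, -9)
  hex 21: (7, 1, -8)
  hex 22: (6, 1, -7)
  hex 23: (5, 1, -6)
  hex 24: (4, 1, -5)
  hex 25: (3, 1, -4)
  hex 26: (3, 0, -3)
  hex 27: (3, -1, -2)
  hex 28: (3, -2, -1)
  hex 29: (3, -3, 0)
Sorted: 30 hexes.

Answer: 3 -4 1
3 -3 0
3 -2 -1
3 -1 -2
3 0 -3
3 1 -4
4 -5 1
4 1 -5
5 -6 1
5 1 -6
6 -7 1
6 1 -7
7 -8 1
7 1 -8
8 -9 1
8 1 -9
9 -9 0
9 0 -9
10 -9 -1
10 -1 -9
11 -9 -2
11 -2 -9
12 -9 -3
12 -3 -9
13 -9 -4
13 -8 -5
13 -7 -6
13 -6 -7
13 -5 -8
13 -4 -9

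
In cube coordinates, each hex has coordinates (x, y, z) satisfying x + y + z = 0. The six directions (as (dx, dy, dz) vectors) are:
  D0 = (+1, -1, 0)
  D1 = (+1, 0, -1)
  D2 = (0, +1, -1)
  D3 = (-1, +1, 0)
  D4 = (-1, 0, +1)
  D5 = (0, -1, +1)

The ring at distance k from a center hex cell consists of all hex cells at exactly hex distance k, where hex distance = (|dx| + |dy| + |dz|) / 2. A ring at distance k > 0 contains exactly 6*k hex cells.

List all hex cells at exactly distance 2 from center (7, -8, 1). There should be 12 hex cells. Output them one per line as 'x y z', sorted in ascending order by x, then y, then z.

Walk ring at distance 2 from (7, -8, 1):
Start at center + D4*2 = (5, -8, 3)
  hex 0: (5, -8, 3)
  hex 1: (6, -9, 3)
  hex 2: (7, -10, 3)
  hex 3: (8, -10, 2)
  hex 4: (9, -10, 1)
  hex 5: (9, -9, 0)
  hex 6: (9, -8, -1)
  hex 7: (8, -7, -1)
  hex 8: (7, -6, -1)
  hex 9: (6, -6, 0)
  hex 10: (5, -6, 1)
  hex 11: (5, -7, 2)
Sorted: 12 hexes.

Answer: 5 -8 3
5 -7 2
5 -6 1
6 -9 3
6 -6 0
7 -10 3
7 -6 -1
8 -10 2
8 -7 -1
9 -10 1
9 -9 0
9 -8 -1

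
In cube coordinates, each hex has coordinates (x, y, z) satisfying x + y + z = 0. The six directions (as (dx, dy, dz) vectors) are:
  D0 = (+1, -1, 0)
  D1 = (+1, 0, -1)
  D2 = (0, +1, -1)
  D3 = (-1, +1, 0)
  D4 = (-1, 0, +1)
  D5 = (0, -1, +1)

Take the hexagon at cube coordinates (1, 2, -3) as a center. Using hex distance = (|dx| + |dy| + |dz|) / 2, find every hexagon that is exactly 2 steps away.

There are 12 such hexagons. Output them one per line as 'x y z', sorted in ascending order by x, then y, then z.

Answer: -1 2 -1
-1 3 -2
-1 4 -3
0 1 -1
0 4 -4
1 0 -1
1 4 -5
2 0 -2
2 3 -5
3 0 -3
3 1 -4
3 2 -5

Derivation:
Walk ring at distance 2 from (1, 2, -3):
Start at center + D4*2 = (-1, 2, -1)
  hex 0: (-1, 2, -1)
  hex 1: (0, 1, -1)
  hex 2: (1, 0, -1)
  hex 3: (2, 0, -2)
  hex 4: (3, 0, -3)
  hex 5: (3, 1, -4)
  hex 6: (3, 2, -5)
  hex 7: (2, 3, -5)
  hex 8: (1, 4, -5)
  hex 9: (0, 4, -4)
  hex 10: (-1, 4, -3)
  hex 11: (-1, 3, -2)
Sorted: 12 hexes.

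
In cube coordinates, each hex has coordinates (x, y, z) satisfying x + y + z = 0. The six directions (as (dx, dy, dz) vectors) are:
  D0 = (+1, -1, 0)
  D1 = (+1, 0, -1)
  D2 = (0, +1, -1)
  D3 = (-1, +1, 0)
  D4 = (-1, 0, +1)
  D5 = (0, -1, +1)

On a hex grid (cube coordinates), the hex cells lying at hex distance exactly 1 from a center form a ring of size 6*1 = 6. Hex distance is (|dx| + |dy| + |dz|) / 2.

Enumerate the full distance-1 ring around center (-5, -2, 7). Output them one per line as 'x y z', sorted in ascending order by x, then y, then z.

Answer: -6 -2 8
-6 -1 7
-5 -3 8
-5 -1 6
-4 -3 7
-4 -2 6

Derivation:
Walk ring at distance 1 from (-5, -2, 7):
Start at center + D4*1 = (-6, -2, 8)
  hex 0: (-6, -2, 8)
  hex 1: (-5, -3, 8)
  hex 2: (-4, -3, 7)
  hex 3: (-4, -2, 6)
  hex 4: (-5, -1, 6)
  hex 5: (-6, -1, 7)
Sorted: 6 hexes.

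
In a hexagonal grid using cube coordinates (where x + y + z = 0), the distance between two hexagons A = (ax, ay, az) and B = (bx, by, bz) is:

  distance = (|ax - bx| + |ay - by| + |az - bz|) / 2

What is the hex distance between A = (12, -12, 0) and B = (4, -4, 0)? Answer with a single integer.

Answer: 8

Derivation:
|ax - bx| = |12 - 4| = 8
|ay - by| = |-12 - (-4)| = 8
|az - bz| = |0 - 0| = 0
distance = (8 + 8 + 0) / 2 = 16 / 2 = 8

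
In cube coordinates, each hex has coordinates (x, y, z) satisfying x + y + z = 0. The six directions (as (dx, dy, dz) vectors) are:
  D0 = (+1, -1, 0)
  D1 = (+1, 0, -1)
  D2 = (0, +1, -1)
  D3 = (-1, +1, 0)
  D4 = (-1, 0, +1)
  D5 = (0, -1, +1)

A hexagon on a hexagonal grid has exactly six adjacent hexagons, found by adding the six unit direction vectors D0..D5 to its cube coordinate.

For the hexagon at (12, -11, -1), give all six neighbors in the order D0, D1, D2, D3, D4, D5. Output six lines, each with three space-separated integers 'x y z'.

Center: (12, -11, -1). Add each direction:
  D0: (12, -11, -1) + (1, -1, 0) = (13, -12, -1)
  D1: (12, -11, -1) + (1, 0, -1) = (13, -11, -2)
  D2: (12, -11, -1) + (0, 1, -1) = (12, -10, -2)
  D3: (12, -11, -1) + (-1, 1, 0) = (11, -10, -1)
  D4: (12, -11, -1) + (-1, 0, 1) = (11, -11, 0)
  D5: (12, -11, -1) + (0, -1, 1) = (12, -12, 0)

Answer: 13 -12 -1
13 -11 -2
12 -10 -2
11 -10 -1
11 -11 0
12 -12 0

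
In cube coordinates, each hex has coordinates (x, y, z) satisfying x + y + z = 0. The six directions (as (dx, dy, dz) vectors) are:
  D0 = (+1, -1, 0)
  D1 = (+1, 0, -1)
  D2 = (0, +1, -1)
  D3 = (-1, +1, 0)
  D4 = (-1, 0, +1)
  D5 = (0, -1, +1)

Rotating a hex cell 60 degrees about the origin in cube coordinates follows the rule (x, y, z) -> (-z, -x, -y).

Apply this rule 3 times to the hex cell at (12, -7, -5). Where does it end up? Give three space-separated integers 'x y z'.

Start: (12, -7, -5)
Step 1: (12, -7, -5) -> (-(-5), -(12), -(-7)) = (5, -12, 7)
Step 2: (5, -12, 7) -> (-(7), -(5), -(-12)) = (-7, -5, 12)
Step 3: (-7, -5, 12) -> (-(12), -(-7), -(-5)) = (-12, 7, 5)

Answer: -12 7 5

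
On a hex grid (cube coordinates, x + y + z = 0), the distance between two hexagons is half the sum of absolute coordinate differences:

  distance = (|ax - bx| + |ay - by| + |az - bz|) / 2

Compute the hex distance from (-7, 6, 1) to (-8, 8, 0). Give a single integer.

|ax - bx| = |-7 - (-8)| = 1
|ay - by| = |6 - 8| = 2
|az - bz| = |1 - 0| = 1
distance = (1 + 2 + 1) / 2 = 4 / 2 = 2

Answer: 2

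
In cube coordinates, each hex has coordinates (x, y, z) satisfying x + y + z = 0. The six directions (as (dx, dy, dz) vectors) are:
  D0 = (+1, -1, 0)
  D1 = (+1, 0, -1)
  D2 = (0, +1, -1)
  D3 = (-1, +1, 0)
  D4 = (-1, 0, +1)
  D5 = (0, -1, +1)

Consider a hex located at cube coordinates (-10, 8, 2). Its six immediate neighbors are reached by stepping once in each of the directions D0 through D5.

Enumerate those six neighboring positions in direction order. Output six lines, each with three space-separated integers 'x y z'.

Answer: -9 7 2
-9 8 1
-10 9 1
-11 9 2
-11 8 3
-10 7 3

Derivation:
Center: (-10, 8, 2). Add each direction:
  D0: (-10, 8, 2) + (1, -1, 0) = (-9, 7, 2)
  D1: (-10, 8, 2) + (1, 0, -1) = (-9, 8, 1)
  D2: (-10, 8, 2) + (0, 1, -1) = (-10, 9, 1)
  D3: (-10, 8, 2) + (-1, 1, 0) = (-11, 9, 2)
  D4: (-10, 8, 2) + (-1, 0, 1) = (-11, 8, 3)
  D5: (-10, 8, 2) + (0, -1, 1) = (-10, 7, 3)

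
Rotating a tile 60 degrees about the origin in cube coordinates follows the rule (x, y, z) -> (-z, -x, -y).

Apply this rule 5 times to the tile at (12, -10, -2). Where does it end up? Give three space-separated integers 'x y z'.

Start: (12, -10, -2)
Step 1: (12, -10, -2) -> (-(-2), -(12), -(-10)) = (2, -12, 10)
Step 2: (2, -12, 10) -> (-(10), -(2), -(-12)) = (-10, -2, 12)
Step 3: (-10, -2, 12) -> (-(12), -(-10), -(-2)) = (-12, 10, 2)
Step 4: (-12, 10, 2) -> (-(2), -(-12), -(10)) = (-2, 12, -10)
Step 5: (-2, 12, -10) -> (-(-10), -(-2), -(12)) = (10, 2, -12)

Answer: 10 2 -12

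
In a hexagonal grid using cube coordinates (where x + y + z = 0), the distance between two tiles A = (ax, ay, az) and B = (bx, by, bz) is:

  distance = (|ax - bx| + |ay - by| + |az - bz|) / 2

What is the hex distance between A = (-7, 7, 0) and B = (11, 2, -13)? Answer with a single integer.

Answer: 18

Derivation:
|ax - bx| = |-7 - 11| = 18
|ay - by| = |7 - 2| = 5
|az - bz| = |0 - (-13)| = 13
distance = (18 + 5 + 13) / 2 = 36 / 2 = 18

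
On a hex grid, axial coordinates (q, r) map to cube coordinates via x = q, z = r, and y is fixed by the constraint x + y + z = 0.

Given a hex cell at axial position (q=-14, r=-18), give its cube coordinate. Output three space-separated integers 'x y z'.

x = q = -14
z = r = -18
y = -x - z = -(-14) - (-18) = 32

Answer: -14 32 -18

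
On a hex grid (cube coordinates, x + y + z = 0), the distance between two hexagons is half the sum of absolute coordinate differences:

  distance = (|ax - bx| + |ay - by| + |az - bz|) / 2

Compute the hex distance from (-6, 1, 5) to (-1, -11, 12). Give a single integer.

|ax - bx| = |-6 - (-1)| = 5
|ay - by| = |1 - (-11)| = 12
|az - bz| = |5 - 12| = 7
distance = (5 + 12 + 7) / 2 = 24 / 2 = 12

Answer: 12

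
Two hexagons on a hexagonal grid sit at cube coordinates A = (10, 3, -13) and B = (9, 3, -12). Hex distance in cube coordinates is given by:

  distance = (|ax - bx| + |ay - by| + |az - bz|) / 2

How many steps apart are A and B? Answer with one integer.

|ax - bx| = |10 - 9| = 1
|ay - by| = |3 - 3| = 0
|az - bz| = |-13 - (-12)| = 1
distance = (1 + 0 + 1) / 2 = 2 / 2 = 1

Answer: 1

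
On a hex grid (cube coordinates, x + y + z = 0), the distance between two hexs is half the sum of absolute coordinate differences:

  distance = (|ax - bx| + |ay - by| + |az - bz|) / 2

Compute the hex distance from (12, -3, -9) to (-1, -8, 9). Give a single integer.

|ax - bx| = |12 - (-1)| = 13
|ay - by| = |-3 - (-8)| = 5
|az - bz| = |-9 - 9| = 18
distance = (13 + 5 + 18) / 2 = 36 / 2 = 18

Answer: 18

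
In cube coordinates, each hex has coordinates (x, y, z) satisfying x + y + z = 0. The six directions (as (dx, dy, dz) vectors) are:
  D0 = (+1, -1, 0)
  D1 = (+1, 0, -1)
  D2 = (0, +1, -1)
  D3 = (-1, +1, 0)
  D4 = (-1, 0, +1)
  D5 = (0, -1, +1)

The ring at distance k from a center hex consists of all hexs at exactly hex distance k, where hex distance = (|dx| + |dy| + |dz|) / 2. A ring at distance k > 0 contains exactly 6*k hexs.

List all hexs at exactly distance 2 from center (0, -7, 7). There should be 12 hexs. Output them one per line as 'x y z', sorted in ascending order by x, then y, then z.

Walk ring at distance 2 from (0, -7, 7):
Start at center + D4*2 = (-2, -7, 9)
  hex 0: (-2, -7, 9)
  hex 1: (-1, -8, 9)
  hex 2: (0, -9, 9)
  hex 3: (1, -9, 8)
  hex 4: (2, -9, 7)
  hex 5: (2, -8, 6)
  hex 6: (2, -7, 5)
  hex 7: (1, -6, 5)
  hex 8: (0, -5, 5)
  hex 9: (-1, -5, 6)
  hex 10: (-2, -5, 7)
  hex 11: (-2, -6, 8)
Sorted: 12 hexes.

Answer: -2 -7 9
-2 -6 8
-2 -5 7
-1 -8 9
-1 -5 6
0 -9 9
0 -5 5
1 -9 8
1 -6 5
2 -9 7
2 -8 6
2 -7 5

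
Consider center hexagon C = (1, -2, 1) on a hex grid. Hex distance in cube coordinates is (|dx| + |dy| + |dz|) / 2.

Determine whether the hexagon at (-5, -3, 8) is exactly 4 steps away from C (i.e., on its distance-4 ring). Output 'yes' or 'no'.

|px - cx| = |-5 - 1| = 6
|py - cy| = |-3 - (-2)| = 1
|pz - cz| = |8 - 1| = 7
distance = (6+1+7)/2 = 14/2 = 7
radius = 4; distance != radius -> no

Answer: no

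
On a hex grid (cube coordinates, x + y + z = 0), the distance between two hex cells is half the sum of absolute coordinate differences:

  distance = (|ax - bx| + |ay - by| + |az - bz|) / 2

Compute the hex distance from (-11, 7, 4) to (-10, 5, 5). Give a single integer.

Answer: 2

Derivation:
|ax - bx| = |-11 - (-10)| = 1
|ay - by| = |7 - 5| = 2
|az - bz| = |4 - 5| = 1
distance = (1 + 2 + 1) / 2 = 4 / 2 = 2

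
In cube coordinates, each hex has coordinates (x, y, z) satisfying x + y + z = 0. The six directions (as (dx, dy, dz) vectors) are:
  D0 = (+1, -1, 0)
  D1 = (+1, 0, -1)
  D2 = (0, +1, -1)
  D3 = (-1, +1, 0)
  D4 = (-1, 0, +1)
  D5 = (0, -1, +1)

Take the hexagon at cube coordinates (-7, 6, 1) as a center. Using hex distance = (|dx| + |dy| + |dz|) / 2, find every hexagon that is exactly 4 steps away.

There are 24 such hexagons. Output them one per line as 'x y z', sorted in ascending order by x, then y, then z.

Walk ring at distance 4 from (-7, 6, 1):
Start at center + D4*4 = (-11, 6, 5)
  hex 0: (-11, 6, 5)
  hex 1: (-10, 5, 5)
  hex 2: (-9, 4, 5)
  hex 3: (-8, 3, 5)
  hex 4: (-7, 2, 5)
  hex 5: (-6, 2, 4)
  hex 6: (-5, 2, 3)
  hex 7: (-4, 2, 2)
  hex 8: (-3, 2, 1)
  hex 9: (-3, 3, 0)
  hex 10: (-3, 4, -1)
  hex 11: (-3, 5, -2)
  hex 12: (-3, 6, -3)
  hex 13: (-4, 7, -3)
  hex 14: (-5, 8, -3)
  hex 15: (-6, 9, -3)
  hex 16: (-7, 10, -3)
  hex 17: (-8, 10, -2)
  hex 18: (-9, 10, -1)
  hex 19: (-10, 10, 0)
  hex 20: (-11, 10, 1)
  hex 21: (-11, 9, 2)
  hex 22: (-11, 8, 3)
  hex 23: (-11, 7, 4)
Sorted: 24 hexes.

Answer: -11 6 5
-11 7 4
-11 8 3
-11 9 2
-11 10 1
-10 5 5
-10 10 0
-9 4 5
-9 10 -1
-8 3 5
-8 10 -2
-7 2 5
-7 10 -3
-6 2 4
-6 9 -3
-5 2 3
-5 8 -3
-4 2 2
-4 7 -3
-3 2 1
-3 3 0
-3 4 -1
-3 5 -2
-3 6 -3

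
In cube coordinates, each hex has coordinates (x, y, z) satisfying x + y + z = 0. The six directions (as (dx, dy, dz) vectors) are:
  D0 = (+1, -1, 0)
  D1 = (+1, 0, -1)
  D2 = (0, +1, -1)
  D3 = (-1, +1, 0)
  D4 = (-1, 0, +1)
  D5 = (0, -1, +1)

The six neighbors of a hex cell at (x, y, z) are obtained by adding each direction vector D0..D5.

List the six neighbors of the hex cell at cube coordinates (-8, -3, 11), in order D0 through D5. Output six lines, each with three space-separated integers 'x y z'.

Answer: -7 -4 11
-7 -3 10
-8 -2 10
-9 -2 11
-9 -3 12
-8 -4 12

Derivation:
Center: (-8, -3, 11). Add each direction:
  D0: (-8, -3, 11) + (1, -1, 0) = (-7, -4, 11)
  D1: (-8, -3, 11) + (1, 0, -1) = (-7, -3, 10)
  D2: (-8, -3, 11) + (0, 1, -1) = (-8, -2, 10)
  D3: (-8, -3, 11) + (-1, 1, 0) = (-9, -2, 11)
  D4: (-8, -3, 11) + (-1, 0, 1) = (-9, -3, 12)
  D5: (-8, -3, 11) + (0, -1, 1) = (-8, -4, 12)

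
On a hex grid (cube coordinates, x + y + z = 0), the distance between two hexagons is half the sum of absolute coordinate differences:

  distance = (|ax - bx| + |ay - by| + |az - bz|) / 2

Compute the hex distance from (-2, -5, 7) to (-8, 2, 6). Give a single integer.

|ax - bx| = |-2 - (-8)| = 6
|ay - by| = |-5 - 2| = 7
|az - bz| = |7 - 6| = 1
distance = (6 + 7 + 1) / 2 = 14 / 2 = 7

Answer: 7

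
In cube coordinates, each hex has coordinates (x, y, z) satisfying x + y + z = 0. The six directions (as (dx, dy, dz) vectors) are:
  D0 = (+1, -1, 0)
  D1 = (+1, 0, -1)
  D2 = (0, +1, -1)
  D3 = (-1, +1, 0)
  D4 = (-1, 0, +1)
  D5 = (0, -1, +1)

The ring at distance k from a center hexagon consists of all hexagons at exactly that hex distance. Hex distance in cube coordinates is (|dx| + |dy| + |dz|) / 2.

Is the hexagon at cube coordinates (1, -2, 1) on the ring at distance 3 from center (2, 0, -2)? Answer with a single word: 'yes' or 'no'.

Answer: yes

Derivation:
|px - cx| = |1 - 2| = 1
|py - cy| = |-2 - 0| = 2
|pz - cz| = |1 - (-2)| = 3
distance = (1+2+3)/2 = 6/2 = 3
radius = 3; distance == radius -> yes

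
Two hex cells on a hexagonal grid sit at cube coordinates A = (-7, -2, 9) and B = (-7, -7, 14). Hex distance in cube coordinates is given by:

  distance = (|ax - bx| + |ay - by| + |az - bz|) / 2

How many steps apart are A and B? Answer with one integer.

|ax - bx| = |-7 - (-7)| = 0
|ay - by| = |-2 - (-7)| = 5
|az - bz| = |9 - 14| = 5
distance = (0 + 5 + 5) / 2 = 10 / 2 = 5

Answer: 5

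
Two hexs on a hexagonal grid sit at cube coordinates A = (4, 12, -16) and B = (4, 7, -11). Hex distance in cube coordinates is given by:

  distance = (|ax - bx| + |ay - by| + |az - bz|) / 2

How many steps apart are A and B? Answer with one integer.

|ax - bx| = |4 - 4| = 0
|ay - by| = |12 - 7| = 5
|az - bz| = |-16 - (-11)| = 5
distance = (0 + 5 + 5) / 2 = 10 / 2 = 5

Answer: 5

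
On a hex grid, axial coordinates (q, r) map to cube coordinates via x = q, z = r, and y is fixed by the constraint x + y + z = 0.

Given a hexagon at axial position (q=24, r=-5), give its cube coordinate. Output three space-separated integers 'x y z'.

Answer: 24 -19 -5

Derivation:
x = q = 24
z = r = -5
y = -x - z = -(24) - (-5) = -19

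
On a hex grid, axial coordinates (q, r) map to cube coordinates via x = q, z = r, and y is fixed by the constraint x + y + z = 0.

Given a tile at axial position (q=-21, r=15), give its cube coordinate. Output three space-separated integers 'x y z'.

Answer: -21 6 15

Derivation:
x = q = -21
z = r = 15
y = -x - z = -(-21) - (15) = 6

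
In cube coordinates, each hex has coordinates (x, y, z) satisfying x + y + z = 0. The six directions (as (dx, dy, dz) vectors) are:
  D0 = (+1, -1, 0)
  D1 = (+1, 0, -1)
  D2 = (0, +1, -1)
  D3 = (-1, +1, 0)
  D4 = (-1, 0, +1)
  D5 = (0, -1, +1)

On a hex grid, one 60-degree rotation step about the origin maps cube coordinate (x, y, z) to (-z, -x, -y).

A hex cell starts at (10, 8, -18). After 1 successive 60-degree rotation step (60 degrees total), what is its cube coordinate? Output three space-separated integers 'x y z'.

Answer: 18 -10 -8

Derivation:
Start: (10, 8, -18)
Step 1: (10, 8, -18) -> (-(-18), -(10), -(8)) = (18, -10, -8)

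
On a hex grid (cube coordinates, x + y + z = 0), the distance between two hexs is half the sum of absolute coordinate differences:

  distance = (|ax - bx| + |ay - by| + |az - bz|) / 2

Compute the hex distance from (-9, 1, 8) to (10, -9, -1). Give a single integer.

|ax - bx| = |-9 - 10| = 19
|ay - by| = |1 - (-9)| = 10
|az - bz| = |8 - (-1)| = 9
distance = (19 + 10 + 9) / 2 = 38 / 2 = 19

Answer: 19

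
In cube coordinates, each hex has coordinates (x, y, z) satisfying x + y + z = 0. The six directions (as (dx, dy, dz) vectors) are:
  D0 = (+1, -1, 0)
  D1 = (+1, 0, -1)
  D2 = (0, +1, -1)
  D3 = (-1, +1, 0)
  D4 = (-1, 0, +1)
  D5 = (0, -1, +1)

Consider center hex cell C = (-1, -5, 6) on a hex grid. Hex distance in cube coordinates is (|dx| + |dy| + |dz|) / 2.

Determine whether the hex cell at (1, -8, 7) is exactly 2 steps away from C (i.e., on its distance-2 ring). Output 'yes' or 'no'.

|px - cx| = |1 - (-1)| = 2
|py - cy| = |-8 - (-5)| = 3
|pz - cz| = |7 - 6| = 1
distance = (2+3+1)/2 = 6/2 = 3
radius = 2; distance != radius -> no

Answer: no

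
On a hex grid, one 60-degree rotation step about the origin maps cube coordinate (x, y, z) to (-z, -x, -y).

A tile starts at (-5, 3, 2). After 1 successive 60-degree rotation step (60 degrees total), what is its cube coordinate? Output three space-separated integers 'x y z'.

Start: (-5, 3, 2)
Step 1: (-5, 3, 2) -> (-(2), -(-5), -(3)) = (-2, 5, -3)

Answer: -2 5 -3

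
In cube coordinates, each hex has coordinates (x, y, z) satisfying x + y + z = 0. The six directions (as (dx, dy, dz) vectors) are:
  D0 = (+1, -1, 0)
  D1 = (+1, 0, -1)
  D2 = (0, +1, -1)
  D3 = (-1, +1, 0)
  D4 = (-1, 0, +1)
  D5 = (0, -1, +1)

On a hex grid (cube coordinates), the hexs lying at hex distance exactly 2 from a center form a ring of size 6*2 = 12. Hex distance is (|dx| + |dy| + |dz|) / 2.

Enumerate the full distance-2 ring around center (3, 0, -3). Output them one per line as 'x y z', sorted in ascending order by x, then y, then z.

Walk ring at distance 2 from (3, 0, -3):
Start at center + D4*2 = (1, 0, -1)
  hex 0: (1, 0, -1)
  hex 1: (2, -1, -1)
  hex 2: (3, -2, -1)
  hex 3: (4, -2, -2)
  hex 4: (5, -2, -3)
  hex 5: (5, -1, -4)
  hex 6: (5, 0, -5)
  hex 7: (4, 1, -5)
  hex 8: (3, 2, -5)
  hex 9: (2, 2, -4)
  hex 10: (1, 2, -3)
  hex 11: (1, 1, -2)
Sorted: 12 hexes.

Answer: 1 0 -1
1 1 -2
1 2 -3
2 -1 -1
2 2 -4
3 -2 -1
3 2 -5
4 -2 -2
4 1 -5
5 -2 -3
5 -1 -4
5 0 -5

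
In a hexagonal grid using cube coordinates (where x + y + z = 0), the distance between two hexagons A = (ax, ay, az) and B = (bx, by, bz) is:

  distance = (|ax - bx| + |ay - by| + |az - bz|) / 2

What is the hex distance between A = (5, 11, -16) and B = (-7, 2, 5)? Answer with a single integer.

Answer: 21

Derivation:
|ax - bx| = |5 - (-7)| = 12
|ay - by| = |11 - 2| = 9
|az - bz| = |-16 - 5| = 21
distance = (12 + 9 + 21) / 2 = 42 / 2 = 21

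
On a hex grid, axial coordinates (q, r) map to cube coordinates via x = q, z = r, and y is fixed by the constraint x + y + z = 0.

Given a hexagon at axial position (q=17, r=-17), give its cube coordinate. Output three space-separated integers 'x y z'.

x = q = 17
z = r = -17
y = -x - z = -(17) - (-17) = 0

Answer: 17 0 -17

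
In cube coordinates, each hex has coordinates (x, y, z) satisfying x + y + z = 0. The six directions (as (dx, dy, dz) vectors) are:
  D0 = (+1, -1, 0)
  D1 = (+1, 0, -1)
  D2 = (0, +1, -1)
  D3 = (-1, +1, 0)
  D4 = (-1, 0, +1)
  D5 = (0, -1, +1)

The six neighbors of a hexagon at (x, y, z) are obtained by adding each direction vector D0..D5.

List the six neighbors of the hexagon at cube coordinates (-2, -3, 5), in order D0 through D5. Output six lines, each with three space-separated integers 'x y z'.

Center: (-2, -3, 5). Add each direction:
  D0: (-2, -3, 5) + (1, -1, 0) = (-1, -4, 5)
  D1: (-2, -3, 5) + (1, 0, -1) = (-1, -3, 4)
  D2: (-2, -3, 5) + (0, 1, -1) = (-2, -2, 4)
  D3: (-2, -3, 5) + (-1, 1, 0) = (-3, -2, 5)
  D4: (-2, -3, 5) + (-1, 0, 1) = (-3, -3, 6)
  D5: (-2, -3, 5) + (0, -1, 1) = (-2, -4, 6)

Answer: -1 -4 5
-1 -3 4
-2 -2 4
-3 -2 5
-3 -3 6
-2 -4 6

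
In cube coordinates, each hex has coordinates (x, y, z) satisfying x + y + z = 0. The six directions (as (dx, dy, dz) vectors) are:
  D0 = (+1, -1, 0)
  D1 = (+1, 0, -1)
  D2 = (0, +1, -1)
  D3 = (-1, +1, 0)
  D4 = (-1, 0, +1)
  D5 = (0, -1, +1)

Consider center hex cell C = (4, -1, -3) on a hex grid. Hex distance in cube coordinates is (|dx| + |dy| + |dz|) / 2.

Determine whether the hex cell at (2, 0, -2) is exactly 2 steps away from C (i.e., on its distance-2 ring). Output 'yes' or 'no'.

Answer: yes

Derivation:
|px - cx| = |2 - 4| = 2
|py - cy| = |0 - (-1)| = 1
|pz - cz| = |-2 - (-3)| = 1
distance = (2+1+1)/2 = 4/2 = 2
radius = 2; distance == radius -> yes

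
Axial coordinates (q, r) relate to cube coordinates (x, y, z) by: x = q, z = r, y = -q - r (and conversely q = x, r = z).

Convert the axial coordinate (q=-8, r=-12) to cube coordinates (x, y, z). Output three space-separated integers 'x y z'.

x = q = -8
z = r = -12
y = -x - z = -(-8) - (-12) = 20

Answer: -8 20 -12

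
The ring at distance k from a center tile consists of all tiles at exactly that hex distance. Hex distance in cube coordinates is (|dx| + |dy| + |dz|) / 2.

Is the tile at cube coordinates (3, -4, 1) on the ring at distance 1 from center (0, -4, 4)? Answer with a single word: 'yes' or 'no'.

|px - cx| = |3 - 0| = 3
|py - cy| = |-4 - (-4)| = 0
|pz - cz| = |1 - 4| = 3
distance = (3+0+3)/2 = 6/2 = 3
radius = 1; distance != radius -> no

Answer: no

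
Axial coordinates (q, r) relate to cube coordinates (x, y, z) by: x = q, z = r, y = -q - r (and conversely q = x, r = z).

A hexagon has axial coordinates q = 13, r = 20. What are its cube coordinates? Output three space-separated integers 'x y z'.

Answer: 13 -33 20

Derivation:
x = q = 13
z = r = 20
y = -x - z = -(13) - (20) = -33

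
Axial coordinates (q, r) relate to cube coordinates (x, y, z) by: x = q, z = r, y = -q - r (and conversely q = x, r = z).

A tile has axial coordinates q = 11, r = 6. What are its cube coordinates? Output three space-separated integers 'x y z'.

x = q = 11
z = r = 6
y = -x - z = -(11) - (6) = -17

Answer: 11 -17 6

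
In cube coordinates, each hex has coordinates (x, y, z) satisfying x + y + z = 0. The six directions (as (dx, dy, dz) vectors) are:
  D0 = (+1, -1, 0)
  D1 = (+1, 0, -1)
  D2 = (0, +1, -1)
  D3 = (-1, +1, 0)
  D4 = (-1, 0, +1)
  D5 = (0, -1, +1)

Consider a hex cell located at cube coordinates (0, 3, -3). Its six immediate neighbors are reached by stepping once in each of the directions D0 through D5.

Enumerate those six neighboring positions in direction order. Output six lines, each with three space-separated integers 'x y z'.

Center: (0, 3, -3). Add each direction:
  D0: (0, 3, -3) + (1, -1, 0) = (1, 2, -3)
  D1: (0, 3, -3) + (1, 0, -1) = (1, 3, -4)
  D2: (0, 3, -3) + (0, 1, -1) = (0, 4, -4)
  D3: (0, 3, -3) + (-1, 1, 0) = (-1, 4, -3)
  D4: (0, 3, -3) + (-1, 0, 1) = (-1, 3, -2)
  D5: (0, 3, -3) + (0, -1, 1) = (0, 2, -2)

Answer: 1 2 -3
1 3 -4
0 4 -4
-1 4 -3
-1 3 -2
0 2 -2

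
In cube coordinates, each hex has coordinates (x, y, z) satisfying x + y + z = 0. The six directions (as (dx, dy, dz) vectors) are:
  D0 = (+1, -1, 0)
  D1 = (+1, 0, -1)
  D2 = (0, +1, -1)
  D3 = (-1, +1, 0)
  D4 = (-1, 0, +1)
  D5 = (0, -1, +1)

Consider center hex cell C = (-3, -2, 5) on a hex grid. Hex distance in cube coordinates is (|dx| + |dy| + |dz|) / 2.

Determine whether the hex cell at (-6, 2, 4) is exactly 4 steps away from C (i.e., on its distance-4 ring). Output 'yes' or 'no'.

|px - cx| = |-6 - (-3)| = 3
|py - cy| = |2 - (-2)| = 4
|pz - cz| = |4 - 5| = 1
distance = (3+4+1)/2 = 8/2 = 4
radius = 4; distance == radius -> yes

Answer: yes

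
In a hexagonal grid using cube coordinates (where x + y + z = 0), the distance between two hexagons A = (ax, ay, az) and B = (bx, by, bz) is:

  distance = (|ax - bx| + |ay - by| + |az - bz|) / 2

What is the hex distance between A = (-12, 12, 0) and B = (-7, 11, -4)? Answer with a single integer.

Answer: 5

Derivation:
|ax - bx| = |-12 - (-7)| = 5
|ay - by| = |12 - 11| = 1
|az - bz| = |0 - (-4)| = 4
distance = (5 + 1 + 4) / 2 = 10 / 2 = 5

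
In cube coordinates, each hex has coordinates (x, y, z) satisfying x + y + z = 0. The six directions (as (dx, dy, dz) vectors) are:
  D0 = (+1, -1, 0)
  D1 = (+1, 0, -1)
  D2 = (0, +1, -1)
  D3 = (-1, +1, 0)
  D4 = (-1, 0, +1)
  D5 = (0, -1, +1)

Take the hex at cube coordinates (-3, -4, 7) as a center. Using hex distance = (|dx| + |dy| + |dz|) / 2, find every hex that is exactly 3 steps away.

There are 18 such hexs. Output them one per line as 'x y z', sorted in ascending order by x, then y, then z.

Walk ring at distance 3 from (-3, -4, 7):
Start at center + D4*3 = (-6, -4, 10)
  hex 0: (-6, -4, 10)
  hex 1: (-5, -5, 10)
  hex 2: (-4, -6, 10)
  hex 3: (-3, -7, 10)
  hex 4: (-2, -7, 9)
  hex 5: (-1, -7, 8)
  hex 6: (0, -7, 7)
  hex 7: (0, -6, 6)
  hex 8: (0, -5, 5)
  hex 9: (0, -4, 4)
  hex 10: (-1, -3, 4)
  hex 11: (-2, -2, 4)
  hex 12: (-3, -1, 4)
  hex 13: (-4, -1, 5)
  hex 14: (-5, -1, 6)
  hex 15: (-6, -1, 7)
  hex 16: (-6, -2, 8)
  hex 17: (-6, -3, 9)
Sorted: 18 hexes.

Answer: -6 -4 10
-6 -3 9
-6 -2 8
-6 -1 7
-5 -5 10
-5 -1 6
-4 -6 10
-4 -1 5
-3 -7 10
-3 -1 4
-2 -7 9
-2 -2 4
-1 -7 8
-1 -3 4
0 -7 7
0 -6 6
0 -5 5
0 -4 4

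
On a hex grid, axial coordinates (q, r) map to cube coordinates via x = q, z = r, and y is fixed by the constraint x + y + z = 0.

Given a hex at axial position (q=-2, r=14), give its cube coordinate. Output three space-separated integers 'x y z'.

x = q = -2
z = r = 14
y = -x - z = -(-2) - (14) = -12

Answer: -2 -12 14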